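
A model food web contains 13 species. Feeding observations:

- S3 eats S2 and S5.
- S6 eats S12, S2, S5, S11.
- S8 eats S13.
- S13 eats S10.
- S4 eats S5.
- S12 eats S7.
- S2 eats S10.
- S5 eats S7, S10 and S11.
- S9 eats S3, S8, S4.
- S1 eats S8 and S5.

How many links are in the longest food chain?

3 links

One longest chain: S7 → S5 → S3 → S9.
It has 4 species and 3 links.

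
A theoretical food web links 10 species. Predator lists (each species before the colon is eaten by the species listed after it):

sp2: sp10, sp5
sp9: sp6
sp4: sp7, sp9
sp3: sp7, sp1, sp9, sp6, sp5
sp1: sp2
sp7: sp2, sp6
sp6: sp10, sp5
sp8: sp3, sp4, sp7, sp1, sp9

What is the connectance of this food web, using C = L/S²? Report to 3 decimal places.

C = 0.200

The web has S = 10 species and L = 20 feeding links.
C = L / S² = 20 / 100 = 0.2000 ≈ 0.200.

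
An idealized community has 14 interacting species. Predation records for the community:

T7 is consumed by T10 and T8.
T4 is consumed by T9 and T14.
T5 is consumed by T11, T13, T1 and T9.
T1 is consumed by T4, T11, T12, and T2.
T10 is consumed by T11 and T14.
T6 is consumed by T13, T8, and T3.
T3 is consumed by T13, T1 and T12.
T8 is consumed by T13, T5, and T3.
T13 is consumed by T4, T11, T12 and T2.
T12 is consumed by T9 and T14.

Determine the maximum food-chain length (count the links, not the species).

5 links

One longest chain: T7 → T8 → T5 → T13 → T12 → T14.
It has 6 species and 5 links.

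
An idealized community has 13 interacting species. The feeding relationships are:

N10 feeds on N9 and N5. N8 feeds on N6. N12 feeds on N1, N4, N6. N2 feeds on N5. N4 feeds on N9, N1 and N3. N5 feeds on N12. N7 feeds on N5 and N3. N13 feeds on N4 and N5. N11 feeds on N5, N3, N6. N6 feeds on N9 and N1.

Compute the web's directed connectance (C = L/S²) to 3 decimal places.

C = 0.118

The web has S = 13 species and L = 20 feeding links.
C = L / S² = 20 / 169 = 0.1183 ≈ 0.118.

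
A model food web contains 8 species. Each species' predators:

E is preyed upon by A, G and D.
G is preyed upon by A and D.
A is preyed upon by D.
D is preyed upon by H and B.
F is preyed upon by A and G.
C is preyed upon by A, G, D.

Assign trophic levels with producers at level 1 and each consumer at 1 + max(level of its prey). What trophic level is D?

Trophic level 4

F is a producer → level 1.
G eats F (level 1); other prey at levels: E 1, C 1 → level 2.
A eats G (level 2); other prey at levels: F 1, E 1, C 1 → level 3.
D eats A (level 3); other prey at levels: E 1, C 1, G 2 → level 4.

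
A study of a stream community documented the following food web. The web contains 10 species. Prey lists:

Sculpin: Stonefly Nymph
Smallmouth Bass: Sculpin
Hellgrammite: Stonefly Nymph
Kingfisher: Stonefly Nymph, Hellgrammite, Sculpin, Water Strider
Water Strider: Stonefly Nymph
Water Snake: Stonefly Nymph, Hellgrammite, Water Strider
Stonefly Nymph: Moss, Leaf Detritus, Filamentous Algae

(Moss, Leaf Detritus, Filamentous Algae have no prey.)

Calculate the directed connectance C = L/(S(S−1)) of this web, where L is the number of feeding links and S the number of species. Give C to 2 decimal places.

C = 0.16

The web has S = 10 species and L = 14 feeding links.
C = L / (S(S−1)) = 14 / 90 = 0.1556 ≈ 0.16.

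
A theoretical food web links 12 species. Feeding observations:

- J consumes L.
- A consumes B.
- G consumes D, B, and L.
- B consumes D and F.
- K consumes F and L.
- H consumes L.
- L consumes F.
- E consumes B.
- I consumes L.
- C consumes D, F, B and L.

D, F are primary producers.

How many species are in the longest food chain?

3 species

One longest chain: D → B → E.
It has 3 species and 2 links.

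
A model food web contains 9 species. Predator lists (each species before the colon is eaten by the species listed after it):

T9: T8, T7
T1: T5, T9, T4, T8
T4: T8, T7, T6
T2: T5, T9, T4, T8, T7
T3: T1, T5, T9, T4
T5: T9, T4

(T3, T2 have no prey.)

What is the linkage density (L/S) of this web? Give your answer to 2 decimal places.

L/S = 2.22

There are L = 20 links among S = 9 species.
L/S = 20/9 = 2.2222 ≈ 2.22.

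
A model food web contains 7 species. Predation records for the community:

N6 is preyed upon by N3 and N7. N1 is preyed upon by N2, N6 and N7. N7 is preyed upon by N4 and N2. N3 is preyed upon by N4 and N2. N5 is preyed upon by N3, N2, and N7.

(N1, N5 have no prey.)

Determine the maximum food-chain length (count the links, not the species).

One longest chain: N1 → N6 → N7 → N2.
It has 4 species and 3 links.

3 links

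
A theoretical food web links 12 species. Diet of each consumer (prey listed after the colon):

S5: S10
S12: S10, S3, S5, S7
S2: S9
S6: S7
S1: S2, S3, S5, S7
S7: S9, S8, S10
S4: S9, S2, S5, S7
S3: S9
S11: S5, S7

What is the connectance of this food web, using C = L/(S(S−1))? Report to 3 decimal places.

C = 0.159

The web has S = 12 species and L = 21 feeding links.
C = L / (S(S−1)) = 21 / 132 = 0.1591 ≈ 0.159.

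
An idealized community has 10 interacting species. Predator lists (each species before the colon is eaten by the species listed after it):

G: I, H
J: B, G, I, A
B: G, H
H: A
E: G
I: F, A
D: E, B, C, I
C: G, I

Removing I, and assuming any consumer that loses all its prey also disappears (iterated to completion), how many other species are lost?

1

Remove I.
Round 1: F (all prey gone) → extinct.
No further losses. Total secondary extinctions: 1.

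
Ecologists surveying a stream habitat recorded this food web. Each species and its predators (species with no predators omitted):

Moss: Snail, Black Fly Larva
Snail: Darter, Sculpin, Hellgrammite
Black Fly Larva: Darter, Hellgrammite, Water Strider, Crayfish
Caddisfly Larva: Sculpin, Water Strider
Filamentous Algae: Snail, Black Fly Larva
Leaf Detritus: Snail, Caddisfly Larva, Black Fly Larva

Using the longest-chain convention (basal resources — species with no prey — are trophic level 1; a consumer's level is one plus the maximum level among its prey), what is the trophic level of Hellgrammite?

Trophic level 3

Moss has no prey (basal) → level 1.
Snail eats Moss (level 1); other prey at levels: Filamentous Algae 1, Leaf Detritus 1 → level 2.
Hellgrammite eats Snail (level 2); other prey at levels: Black Fly Larva 2 → level 3.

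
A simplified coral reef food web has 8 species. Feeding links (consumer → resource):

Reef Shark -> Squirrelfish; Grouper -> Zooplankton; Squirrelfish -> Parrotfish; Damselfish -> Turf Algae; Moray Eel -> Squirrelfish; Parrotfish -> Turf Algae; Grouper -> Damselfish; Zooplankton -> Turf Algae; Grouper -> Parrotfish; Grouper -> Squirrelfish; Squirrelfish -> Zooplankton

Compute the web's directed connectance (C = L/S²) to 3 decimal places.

The web has S = 8 species and L = 11 feeding links.
C = L / S² = 11 / 64 = 0.1719 ≈ 0.172.

C = 0.172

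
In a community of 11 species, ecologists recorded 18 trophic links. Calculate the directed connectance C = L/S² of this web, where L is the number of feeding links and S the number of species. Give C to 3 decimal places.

C = 0.149

The web has S = 11 species and L = 18 feeding links.
C = L / S² = 18 / 121 = 0.1488 ≈ 0.149.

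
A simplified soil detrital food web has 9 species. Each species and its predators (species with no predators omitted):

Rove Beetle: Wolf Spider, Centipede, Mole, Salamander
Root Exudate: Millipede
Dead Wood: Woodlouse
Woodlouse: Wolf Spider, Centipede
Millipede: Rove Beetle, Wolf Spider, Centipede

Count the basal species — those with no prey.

2

Basal species (no prey listed): Root Exudate, Dead Wood.
Count: 2.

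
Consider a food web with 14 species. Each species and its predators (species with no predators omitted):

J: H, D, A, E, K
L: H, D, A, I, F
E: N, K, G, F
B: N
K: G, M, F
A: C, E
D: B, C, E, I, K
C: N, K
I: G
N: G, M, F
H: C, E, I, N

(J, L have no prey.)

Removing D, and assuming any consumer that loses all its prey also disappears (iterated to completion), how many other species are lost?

Remove D.
Round 1: B (all prey gone) → extinct.
No further losses. Total secondary extinctions: 1.

1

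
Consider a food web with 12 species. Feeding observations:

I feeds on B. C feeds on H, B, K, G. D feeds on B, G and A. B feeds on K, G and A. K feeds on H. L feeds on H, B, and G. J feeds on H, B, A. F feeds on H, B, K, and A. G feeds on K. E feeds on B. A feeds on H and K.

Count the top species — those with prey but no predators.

7

Top species (has prey, but nothing eats it): I, L, D, E, F, J, C.
Count: 7.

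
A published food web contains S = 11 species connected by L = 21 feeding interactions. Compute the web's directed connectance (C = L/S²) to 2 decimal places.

The web has S = 11 species and L = 21 feeding links.
C = L / S² = 21 / 121 = 0.1736 ≈ 0.17.

C = 0.17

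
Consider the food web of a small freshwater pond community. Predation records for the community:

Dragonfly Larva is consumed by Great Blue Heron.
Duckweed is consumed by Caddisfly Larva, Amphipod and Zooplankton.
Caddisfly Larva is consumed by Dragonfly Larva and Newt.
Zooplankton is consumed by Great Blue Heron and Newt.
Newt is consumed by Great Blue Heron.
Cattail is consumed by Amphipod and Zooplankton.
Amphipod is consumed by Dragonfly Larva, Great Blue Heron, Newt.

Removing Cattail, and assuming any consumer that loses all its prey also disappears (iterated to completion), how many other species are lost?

Remove Cattail.
Every predator of it retains at least one other prey: Zooplankton still has Duckweed; Amphipod still has Duckweed.
No consumer loses all prey, so no secondary extinctions occur.

0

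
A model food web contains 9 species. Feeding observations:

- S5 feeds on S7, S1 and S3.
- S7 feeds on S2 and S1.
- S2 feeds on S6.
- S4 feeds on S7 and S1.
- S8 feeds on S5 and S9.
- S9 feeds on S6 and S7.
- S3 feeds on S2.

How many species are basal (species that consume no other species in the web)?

2

Basal species (no prey listed): S6, S1.
Count: 2.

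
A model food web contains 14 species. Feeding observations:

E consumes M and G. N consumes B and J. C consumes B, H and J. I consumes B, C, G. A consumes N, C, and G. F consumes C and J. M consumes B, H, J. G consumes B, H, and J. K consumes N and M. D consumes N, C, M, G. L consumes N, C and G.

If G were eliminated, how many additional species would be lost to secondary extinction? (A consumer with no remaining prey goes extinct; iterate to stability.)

0

Remove G.
Every predator of it retains at least one other prey: A still has C, N; E still has M; L still has C, N; D still has C, M, N; I still has B, C.
No consumer loses all prey, so no secondary extinctions occur.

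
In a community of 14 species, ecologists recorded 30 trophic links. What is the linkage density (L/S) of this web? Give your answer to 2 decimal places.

There are L = 30 links among S = 14 species.
L/S = 30/14 = 2.1429 ≈ 2.14.

L/S = 2.14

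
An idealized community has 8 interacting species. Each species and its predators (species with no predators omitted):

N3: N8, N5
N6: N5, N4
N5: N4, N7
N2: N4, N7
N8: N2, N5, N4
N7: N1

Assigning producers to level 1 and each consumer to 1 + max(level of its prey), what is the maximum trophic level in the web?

Producers (level 1): N6, N3.
N3 → N8 → N2 → N7 → N1 gives N1 level 5.
No species has a prey at level 5, so no species reaches level 6.

5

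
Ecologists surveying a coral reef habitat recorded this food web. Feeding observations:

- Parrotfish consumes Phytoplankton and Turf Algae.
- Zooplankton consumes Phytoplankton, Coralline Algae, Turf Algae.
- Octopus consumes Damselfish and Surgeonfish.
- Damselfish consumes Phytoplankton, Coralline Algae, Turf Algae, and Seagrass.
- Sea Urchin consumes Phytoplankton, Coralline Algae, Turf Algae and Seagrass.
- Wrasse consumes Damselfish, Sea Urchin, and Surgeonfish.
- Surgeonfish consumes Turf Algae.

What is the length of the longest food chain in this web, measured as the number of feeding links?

2 links

One longest chain: Phytoplankton → Sea Urchin → Wrasse.
It has 3 species and 2 links.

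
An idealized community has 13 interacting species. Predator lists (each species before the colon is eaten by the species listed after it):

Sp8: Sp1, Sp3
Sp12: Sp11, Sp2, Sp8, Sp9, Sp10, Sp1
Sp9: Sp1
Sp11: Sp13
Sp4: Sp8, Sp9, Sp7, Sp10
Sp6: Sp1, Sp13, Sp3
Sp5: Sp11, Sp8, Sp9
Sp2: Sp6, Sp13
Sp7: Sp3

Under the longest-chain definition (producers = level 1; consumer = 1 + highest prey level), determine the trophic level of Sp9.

Trophic level 2

Sp4 is a producer → level 1.
Sp9 eats Sp4 (level 1); other prey at levels: Sp5 1, Sp12 1 → level 2.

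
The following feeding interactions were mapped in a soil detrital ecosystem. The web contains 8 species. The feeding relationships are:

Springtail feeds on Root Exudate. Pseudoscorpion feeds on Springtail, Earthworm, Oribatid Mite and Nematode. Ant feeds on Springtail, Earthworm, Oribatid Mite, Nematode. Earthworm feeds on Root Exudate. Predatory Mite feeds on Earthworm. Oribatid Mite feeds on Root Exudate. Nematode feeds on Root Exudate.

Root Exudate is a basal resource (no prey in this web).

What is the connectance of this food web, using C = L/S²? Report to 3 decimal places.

C = 0.203

The web has S = 8 species and L = 13 feeding links.
C = L / S² = 13 / 64 = 0.2031 ≈ 0.203.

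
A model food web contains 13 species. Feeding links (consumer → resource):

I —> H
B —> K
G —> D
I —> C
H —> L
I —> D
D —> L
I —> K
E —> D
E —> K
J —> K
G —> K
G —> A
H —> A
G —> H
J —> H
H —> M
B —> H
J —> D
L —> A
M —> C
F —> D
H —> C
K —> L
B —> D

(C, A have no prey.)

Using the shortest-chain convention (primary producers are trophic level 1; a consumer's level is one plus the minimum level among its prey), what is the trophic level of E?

Trophic level 4

A is a producer → level 1.
L eats A → level 2.
K eats L → level 3.
E eats K → level 4.
No prey of E is below level 3, so 4 is the minimum.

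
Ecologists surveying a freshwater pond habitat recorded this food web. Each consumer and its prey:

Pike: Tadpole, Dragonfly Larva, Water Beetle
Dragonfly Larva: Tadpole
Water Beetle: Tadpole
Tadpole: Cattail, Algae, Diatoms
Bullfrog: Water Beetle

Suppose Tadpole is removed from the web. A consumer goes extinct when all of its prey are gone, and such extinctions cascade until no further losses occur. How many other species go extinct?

Remove Tadpole.
Round 1: Dragonfly Larva (all prey gone), Water Beetle (all prey gone) → extinct.
Round 2: Pike (all prey gone), Bullfrog (all prey gone) → extinct.
No further losses. Total secondary extinctions: 4.

4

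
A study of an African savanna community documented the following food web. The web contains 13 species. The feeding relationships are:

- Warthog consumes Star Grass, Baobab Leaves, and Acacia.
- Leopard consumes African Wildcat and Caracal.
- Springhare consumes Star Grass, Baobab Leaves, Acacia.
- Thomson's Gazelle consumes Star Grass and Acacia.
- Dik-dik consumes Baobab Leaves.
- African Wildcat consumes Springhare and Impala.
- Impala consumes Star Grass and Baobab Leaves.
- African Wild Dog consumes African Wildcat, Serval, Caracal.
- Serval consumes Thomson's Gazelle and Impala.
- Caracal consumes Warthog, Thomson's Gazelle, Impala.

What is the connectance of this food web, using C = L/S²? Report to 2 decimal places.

The web has S = 13 species and L = 23 feeding links.
C = L / S² = 23 / 169 = 0.1361 ≈ 0.14.

C = 0.14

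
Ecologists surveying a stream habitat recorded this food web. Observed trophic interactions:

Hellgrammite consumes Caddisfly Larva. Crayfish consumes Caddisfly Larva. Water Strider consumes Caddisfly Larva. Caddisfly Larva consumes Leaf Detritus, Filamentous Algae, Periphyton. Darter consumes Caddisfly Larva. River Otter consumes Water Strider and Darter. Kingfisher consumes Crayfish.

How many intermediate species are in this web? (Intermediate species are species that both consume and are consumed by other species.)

Intermediate species (has both prey and predators): Caddisfly Larva, Water Strider, Crayfish, Darter.
Count: 4.

4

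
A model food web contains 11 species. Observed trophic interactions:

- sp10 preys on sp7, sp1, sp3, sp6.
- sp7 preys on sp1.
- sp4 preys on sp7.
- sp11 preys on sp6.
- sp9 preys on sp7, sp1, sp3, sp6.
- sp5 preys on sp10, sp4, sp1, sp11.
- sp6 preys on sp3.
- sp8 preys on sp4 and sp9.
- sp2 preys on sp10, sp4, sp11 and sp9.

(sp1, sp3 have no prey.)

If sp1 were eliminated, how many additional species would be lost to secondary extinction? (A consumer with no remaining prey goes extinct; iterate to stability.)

Remove sp1.
Round 1: sp7 (all prey gone) → extinct.
Round 2: sp4 (all prey gone) → extinct.
No further losses. Total secondary extinctions: 2.

2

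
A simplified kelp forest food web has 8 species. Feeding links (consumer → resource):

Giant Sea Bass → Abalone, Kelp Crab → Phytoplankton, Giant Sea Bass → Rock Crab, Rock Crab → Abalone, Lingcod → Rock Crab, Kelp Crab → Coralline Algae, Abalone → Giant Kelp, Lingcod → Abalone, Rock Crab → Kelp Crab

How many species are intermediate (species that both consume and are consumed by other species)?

3

Intermediate species (has both prey and predators): Kelp Crab, Abalone, Rock Crab.
Count: 3.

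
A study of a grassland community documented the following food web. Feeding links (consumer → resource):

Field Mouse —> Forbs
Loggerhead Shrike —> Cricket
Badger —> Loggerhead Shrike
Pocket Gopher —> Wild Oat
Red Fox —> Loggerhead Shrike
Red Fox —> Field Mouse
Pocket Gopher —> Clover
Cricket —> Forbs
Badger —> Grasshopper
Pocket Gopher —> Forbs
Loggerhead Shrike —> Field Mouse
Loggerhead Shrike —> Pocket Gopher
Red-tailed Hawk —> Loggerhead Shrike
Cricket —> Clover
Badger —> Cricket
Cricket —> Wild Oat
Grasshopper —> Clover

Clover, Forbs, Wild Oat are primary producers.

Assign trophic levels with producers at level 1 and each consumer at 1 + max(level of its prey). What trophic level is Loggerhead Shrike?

Clover is a producer → level 1.
Cricket eats Clover (level 1); other prey at levels: Forbs 1, Wild Oat 1 → level 2.
Loggerhead Shrike eats Cricket (level 2); other prey at levels: Field Mouse 2, Pocket Gopher 2 → level 3.

Trophic level 3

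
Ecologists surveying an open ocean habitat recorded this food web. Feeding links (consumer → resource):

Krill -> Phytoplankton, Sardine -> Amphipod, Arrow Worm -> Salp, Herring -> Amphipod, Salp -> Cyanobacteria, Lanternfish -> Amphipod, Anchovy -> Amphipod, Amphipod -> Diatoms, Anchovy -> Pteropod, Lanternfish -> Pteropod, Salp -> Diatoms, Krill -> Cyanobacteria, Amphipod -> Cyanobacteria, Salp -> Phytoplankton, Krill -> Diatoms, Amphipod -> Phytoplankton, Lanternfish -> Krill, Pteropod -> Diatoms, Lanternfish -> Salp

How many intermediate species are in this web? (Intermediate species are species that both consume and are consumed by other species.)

4

Intermediate species (has both prey and predators): Amphipod, Pteropod, Salp, Krill.
Count: 4.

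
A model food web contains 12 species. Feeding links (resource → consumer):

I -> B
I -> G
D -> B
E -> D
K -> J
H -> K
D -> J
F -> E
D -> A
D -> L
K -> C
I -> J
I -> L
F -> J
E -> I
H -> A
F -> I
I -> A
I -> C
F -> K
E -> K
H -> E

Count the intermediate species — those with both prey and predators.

4

Intermediate species (has both prey and predators): E, D, I, K.
Count: 4.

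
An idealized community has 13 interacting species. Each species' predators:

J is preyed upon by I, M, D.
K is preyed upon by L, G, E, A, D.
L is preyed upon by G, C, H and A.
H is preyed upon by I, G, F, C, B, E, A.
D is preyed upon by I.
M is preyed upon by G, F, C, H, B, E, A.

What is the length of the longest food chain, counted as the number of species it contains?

One longest chain: K → L → H → B.
It has 4 species and 3 links.

4 species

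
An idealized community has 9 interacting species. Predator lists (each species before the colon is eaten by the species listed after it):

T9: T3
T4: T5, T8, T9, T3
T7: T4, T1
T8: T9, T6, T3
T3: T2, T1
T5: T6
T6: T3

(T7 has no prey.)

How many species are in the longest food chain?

One longest chain: T7 → T4 → T8 → T9 → T3 → T2.
It has 6 species and 5 links.

6 species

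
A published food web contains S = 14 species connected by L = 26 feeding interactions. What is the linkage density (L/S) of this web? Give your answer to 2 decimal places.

There are L = 26 links among S = 14 species.
L/S = 26/14 = 1.8571 ≈ 1.86.

L/S = 1.86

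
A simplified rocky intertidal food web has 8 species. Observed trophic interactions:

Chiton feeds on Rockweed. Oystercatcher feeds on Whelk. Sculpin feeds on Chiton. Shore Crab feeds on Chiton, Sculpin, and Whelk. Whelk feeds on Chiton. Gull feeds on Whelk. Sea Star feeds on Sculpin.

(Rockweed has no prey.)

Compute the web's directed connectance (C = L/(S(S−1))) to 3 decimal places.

The web has S = 8 species and L = 9 feeding links.
C = L / (S(S−1)) = 9 / 56 = 0.1607 ≈ 0.161.

C = 0.161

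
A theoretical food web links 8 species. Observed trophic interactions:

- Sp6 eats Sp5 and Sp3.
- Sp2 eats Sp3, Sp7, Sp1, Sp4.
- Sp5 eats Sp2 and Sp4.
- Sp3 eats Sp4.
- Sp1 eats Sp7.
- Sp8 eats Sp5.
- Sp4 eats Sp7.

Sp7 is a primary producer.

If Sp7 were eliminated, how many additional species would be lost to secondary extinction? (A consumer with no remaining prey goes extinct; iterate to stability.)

Remove Sp7.
Round 1: Sp1 (all prey gone), Sp4 (all prey gone) → extinct.
Round 2: Sp3 (all prey gone) → extinct.
Round 3: Sp2 (all prey gone) → extinct.
Round 4: Sp5 (all prey gone) → extinct.
Round 5: Sp8 (all prey gone), Sp6 (all prey gone) → extinct.
No further losses. Total secondary extinctions: 7.

7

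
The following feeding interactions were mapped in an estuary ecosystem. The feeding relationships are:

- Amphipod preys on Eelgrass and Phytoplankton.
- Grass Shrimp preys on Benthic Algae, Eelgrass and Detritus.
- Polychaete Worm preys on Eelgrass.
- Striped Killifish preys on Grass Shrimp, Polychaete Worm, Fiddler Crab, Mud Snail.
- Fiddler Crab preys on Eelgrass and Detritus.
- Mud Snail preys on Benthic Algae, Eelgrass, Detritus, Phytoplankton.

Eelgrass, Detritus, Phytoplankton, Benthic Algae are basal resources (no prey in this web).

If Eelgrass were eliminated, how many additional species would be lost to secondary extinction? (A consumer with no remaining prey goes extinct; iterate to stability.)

Remove Eelgrass.
Round 1: Polychaete Worm (all prey gone) → extinct.
No further losses. Total secondary extinctions: 1.

1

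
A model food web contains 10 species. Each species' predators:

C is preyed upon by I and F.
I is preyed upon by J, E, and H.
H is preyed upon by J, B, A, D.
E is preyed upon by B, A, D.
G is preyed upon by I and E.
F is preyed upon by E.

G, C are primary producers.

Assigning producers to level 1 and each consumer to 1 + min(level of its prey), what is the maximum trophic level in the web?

3

Producers (level 1): G, C.
Following each consumer down to its lowest-level prey: G → I → J (levels 1 through 3).
All prey of J (I 2, H 3) are at level 2 or above, so J is at level 1 + 2 = 3.
Every consumer has at least one prey at level 2 or below, so none exceeds level 3.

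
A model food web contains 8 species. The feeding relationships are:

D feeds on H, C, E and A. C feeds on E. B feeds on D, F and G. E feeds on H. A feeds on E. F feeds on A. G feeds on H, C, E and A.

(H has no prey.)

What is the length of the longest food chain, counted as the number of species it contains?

5 species

One longest chain: H → E → A → G → B.
It has 5 species and 4 links.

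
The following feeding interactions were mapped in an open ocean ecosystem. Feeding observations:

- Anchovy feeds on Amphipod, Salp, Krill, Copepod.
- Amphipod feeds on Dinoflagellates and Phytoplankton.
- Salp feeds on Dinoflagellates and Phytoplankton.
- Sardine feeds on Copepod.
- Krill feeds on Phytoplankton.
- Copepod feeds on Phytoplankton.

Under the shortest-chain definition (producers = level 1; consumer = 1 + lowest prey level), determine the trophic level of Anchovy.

Trophic level 3

Phytoplankton is a producer → level 1.
Amphipod eats Phytoplankton → level 2.
Anchovy eats Amphipod → level 3.
No prey of Anchovy is below level 2, so 3 is the minimum.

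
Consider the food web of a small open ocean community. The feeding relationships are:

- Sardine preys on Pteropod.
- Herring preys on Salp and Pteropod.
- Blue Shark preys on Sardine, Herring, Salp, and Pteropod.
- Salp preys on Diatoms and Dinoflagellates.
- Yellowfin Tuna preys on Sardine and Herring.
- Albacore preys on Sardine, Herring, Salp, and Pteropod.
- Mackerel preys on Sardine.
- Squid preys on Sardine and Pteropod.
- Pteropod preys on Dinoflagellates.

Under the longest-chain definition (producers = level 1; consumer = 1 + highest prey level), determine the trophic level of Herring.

Trophic level 3

Diatoms is a producer → level 1.
Salp eats Diatoms (level 1); other prey at levels: Dinoflagellates 1 → level 2.
Herring eats Salp (level 2); other prey at levels: Pteropod 2 → level 3.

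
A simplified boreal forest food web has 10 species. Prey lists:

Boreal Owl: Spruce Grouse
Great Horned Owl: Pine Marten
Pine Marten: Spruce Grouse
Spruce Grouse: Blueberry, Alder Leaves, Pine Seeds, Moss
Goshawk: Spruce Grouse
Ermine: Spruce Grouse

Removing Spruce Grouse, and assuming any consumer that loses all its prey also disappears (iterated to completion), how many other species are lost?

5

Remove Spruce Grouse.
Round 1: Pine Marten (all prey gone), Goshawk (all prey gone), Ermine (all prey gone), Boreal Owl (all prey gone) → extinct.
Round 2: Great Horned Owl (all prey gone) → extinct.
No further losses. Total secondary extinctions: 5.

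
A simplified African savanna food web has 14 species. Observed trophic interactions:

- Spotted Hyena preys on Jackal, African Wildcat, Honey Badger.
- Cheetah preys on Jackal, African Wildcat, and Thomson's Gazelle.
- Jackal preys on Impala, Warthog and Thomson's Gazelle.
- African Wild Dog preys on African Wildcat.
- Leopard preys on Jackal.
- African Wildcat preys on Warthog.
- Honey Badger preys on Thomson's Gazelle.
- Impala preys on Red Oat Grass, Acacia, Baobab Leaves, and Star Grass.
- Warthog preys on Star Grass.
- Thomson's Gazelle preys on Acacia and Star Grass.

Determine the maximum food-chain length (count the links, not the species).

3 links

One longest chain: Star Grass → Warthog → Jackal → Leopard.
It has 4 species and 3 links.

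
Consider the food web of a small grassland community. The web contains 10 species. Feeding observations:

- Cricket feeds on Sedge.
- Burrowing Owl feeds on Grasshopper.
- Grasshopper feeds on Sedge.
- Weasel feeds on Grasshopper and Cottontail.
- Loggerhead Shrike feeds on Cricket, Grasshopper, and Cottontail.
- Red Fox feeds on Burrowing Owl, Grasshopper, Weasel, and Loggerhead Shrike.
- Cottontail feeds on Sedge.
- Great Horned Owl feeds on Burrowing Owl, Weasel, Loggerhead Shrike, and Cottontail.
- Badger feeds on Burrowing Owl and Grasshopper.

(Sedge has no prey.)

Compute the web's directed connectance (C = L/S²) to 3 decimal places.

C = 0.190

The web has S = 10 species and L = 19 feeding links.
C = L / S² = 19 / 100 = 0.1900 ≈ 0.190.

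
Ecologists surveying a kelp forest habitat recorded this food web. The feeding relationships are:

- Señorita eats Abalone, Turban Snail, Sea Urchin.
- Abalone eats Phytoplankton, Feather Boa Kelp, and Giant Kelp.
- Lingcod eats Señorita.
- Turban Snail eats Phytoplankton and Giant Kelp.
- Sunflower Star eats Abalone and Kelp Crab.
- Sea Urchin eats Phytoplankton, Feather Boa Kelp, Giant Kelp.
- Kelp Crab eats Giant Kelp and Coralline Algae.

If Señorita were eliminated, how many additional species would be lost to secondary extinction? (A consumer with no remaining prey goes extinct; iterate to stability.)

Remove Señorita.
Round 1: Lingcod (all prey gone) → extinct.
No further losses. Total secondary extinctions: 1.

1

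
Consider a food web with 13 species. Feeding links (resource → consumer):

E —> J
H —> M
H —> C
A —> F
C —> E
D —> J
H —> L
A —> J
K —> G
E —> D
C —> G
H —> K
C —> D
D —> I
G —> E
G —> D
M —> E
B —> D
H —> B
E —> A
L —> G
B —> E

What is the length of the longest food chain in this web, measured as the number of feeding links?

5 links

One longest chain: H → K → G → E → A → J.
It has 6 species and 5 links.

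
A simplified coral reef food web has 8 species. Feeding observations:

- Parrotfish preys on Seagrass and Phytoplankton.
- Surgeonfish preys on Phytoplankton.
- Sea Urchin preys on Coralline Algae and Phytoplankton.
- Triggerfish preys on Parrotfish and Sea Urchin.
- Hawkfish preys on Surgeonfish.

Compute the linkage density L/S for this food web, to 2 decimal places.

L/S = 1.00

There are L = 8 links among S = 8 species.
L/S = 8/8 = 1.0000 ≈ 1.00.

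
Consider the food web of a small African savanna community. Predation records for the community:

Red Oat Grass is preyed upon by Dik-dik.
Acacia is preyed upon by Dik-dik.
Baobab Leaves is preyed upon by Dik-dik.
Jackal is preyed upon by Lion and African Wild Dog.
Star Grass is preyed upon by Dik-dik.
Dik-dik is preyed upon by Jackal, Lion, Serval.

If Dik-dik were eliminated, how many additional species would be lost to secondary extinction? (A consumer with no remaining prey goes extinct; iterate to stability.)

4

Remove Dik-dik.
Round 1: Jackal (all prey gone), Serval (all prey gone) → extinct.
Round 2: African Wild Dog (all prey gone), Lion (all prey gone) → extinct.
No further losses. Total secondary extinctions: 4.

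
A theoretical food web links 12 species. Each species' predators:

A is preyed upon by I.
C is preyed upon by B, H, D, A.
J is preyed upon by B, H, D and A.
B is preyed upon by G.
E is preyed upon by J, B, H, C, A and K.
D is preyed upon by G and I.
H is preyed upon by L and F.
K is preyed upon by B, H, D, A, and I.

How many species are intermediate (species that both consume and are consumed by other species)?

7

Intermediate species (has both prey and predators): C, K, J, H, B, D, A.
Count: 7.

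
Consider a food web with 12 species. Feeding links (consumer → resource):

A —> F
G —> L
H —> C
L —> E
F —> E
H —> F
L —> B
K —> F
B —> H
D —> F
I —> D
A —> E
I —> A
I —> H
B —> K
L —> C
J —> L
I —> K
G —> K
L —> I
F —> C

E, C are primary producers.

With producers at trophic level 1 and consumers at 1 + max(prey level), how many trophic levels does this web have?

Producers (level 1): E, C.
E → F → H → I → L → J gives J level 6.
No species has a prey at level 6, so no species reaches level 7.

6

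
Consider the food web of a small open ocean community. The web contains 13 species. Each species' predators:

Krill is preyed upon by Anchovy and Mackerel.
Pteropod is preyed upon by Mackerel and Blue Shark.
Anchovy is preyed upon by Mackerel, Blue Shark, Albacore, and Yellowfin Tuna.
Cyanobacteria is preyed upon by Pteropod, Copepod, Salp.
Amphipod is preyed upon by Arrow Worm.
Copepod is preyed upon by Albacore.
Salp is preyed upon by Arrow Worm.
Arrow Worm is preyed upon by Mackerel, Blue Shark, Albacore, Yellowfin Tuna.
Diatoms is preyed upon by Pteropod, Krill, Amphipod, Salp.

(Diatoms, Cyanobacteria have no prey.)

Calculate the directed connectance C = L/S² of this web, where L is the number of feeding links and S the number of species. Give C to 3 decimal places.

The web has S = 13 species and L = 22 feeding links.
C = L / S² = 22 / 169 = 0.1302 ≈ 0.130.

C = 0.130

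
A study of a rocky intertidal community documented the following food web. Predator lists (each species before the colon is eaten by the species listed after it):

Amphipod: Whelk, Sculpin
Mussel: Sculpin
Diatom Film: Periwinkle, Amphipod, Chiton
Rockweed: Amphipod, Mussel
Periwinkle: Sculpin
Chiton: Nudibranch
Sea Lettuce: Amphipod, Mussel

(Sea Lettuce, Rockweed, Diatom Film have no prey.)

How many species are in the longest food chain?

3 species

One longest chain: Sea Lettuce → Amphipod → Whelk.
It has 3 species and 2 links.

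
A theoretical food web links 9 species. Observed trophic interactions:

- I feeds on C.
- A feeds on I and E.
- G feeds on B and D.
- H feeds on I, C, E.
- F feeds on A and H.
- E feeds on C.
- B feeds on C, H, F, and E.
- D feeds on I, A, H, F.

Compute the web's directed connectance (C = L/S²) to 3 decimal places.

C = 0.235

The web has S = 9 species and L = 19 feeding links.
C = L / S² = 19 / 81 = 0.2346 ≈ 0.235.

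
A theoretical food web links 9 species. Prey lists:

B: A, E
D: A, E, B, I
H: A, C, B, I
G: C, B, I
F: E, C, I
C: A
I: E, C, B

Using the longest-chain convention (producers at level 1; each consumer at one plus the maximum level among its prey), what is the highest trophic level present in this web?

Producers (level 1): A, E.
A → C → I → G gives G level 4.
No species has a prey at level 4, so no species reaches level 5.

4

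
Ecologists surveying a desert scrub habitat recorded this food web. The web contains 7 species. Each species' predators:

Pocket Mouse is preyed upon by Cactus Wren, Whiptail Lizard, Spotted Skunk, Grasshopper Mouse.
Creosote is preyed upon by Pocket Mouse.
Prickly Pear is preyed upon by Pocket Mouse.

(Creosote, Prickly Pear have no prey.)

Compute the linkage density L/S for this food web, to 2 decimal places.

L/S = 0.86

There are L = 6 links among S = 7 species.
L/S = 6/7 = 0.8571 ≈ 0.86.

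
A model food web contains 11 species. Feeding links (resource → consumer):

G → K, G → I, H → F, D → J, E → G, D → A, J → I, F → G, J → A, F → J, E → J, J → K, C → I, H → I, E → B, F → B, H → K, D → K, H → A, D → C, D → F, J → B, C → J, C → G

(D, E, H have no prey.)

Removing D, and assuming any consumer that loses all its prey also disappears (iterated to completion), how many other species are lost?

Remove D.
Round 1: C (all prey gone) → extinct.
No further losses. Total secondary extinctions: 1.

1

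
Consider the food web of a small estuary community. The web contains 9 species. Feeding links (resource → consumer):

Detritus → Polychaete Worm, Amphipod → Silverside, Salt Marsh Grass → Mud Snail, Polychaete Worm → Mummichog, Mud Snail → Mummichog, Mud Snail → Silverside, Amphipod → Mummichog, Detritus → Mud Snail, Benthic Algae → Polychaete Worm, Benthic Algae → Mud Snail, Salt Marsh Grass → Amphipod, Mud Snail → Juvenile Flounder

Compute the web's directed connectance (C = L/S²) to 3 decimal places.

The web has S = 9 species and L = 12 feeding links.
C = L / S² = 12 / 81 = 0.1481 ≈ 0.148.

C = 0.148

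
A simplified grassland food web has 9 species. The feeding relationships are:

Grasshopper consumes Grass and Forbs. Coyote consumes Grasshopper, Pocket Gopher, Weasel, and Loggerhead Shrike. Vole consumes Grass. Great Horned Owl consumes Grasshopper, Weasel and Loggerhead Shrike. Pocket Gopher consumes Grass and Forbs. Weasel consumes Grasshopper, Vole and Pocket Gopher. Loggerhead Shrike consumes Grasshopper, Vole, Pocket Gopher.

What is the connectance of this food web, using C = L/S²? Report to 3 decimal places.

The web has S = 9 species and L = 18 feeding links.
C = L / S² = 18 / 81 = 0.2222 ≈ 0.222.

C = 0.222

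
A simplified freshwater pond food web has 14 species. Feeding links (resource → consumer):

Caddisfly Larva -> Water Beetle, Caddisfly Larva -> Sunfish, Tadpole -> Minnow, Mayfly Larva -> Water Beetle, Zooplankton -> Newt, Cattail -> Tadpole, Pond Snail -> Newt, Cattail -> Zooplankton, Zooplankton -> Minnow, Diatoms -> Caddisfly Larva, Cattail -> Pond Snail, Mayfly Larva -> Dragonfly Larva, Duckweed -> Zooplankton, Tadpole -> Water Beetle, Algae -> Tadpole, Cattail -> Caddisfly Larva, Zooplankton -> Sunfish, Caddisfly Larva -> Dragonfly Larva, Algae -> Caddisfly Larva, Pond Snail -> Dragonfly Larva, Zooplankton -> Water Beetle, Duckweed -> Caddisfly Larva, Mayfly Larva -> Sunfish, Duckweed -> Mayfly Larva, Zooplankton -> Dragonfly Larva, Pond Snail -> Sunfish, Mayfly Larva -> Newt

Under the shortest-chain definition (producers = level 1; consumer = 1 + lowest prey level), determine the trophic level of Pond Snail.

Trophic level 2

Cattail is a producer → level 1.
Pond Snail eats Cattail → level 2.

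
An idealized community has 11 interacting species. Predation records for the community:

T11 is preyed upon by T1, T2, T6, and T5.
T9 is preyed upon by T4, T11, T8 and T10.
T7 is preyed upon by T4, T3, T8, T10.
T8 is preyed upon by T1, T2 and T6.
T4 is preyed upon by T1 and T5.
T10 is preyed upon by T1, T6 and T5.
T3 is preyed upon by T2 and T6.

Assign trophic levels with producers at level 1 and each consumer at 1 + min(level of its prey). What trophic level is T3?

T7 is a producer → level 1.
T3 eats T7 → level 2.

Trophic level 2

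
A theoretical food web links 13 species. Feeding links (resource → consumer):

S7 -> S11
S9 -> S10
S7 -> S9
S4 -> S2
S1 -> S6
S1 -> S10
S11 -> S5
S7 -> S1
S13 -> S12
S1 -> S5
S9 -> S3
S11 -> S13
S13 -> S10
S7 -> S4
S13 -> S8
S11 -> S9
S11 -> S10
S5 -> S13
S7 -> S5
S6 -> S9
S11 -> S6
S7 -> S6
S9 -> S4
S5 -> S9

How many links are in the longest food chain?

5 links

One longest chain: S7 → S1 → S6 → S9 → S4 → S2.
It has 6 species and 5 links.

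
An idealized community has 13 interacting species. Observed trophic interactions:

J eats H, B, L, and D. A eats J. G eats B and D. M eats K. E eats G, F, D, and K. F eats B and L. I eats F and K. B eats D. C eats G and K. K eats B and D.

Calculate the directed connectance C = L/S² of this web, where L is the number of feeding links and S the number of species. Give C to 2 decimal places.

C = 0.12

The web has S = 13 species and L = 21 feeding links.
C = L / S² = 21 / 169 = 0.1243 ≈ 0.12.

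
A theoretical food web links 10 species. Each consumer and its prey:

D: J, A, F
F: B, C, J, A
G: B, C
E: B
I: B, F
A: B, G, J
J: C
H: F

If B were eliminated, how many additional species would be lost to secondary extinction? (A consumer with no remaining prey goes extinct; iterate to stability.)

1

Remove B.
Round 1: E (all prey gone) → extinct.
No further losses. Total secondary extinctions: 1.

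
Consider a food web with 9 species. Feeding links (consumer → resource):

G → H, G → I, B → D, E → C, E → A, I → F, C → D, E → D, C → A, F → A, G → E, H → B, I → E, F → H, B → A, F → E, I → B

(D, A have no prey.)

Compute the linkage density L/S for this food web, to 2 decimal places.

There are L = 17 links among S = 9 species.
L/S = 17/9 = 1.8889 ≈ 1.89.

L/S = 1.89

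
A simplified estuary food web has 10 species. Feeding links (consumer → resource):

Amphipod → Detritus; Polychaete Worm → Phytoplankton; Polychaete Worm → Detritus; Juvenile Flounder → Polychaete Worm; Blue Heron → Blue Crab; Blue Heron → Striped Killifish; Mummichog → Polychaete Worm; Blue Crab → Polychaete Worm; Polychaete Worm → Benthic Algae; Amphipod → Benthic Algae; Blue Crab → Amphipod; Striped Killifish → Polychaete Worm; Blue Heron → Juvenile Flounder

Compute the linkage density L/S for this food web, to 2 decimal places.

L/S = 1.30

There are L = 13 links among S = 10 species.
L/S = 13/10 = 1.3000 ≈ 1.30.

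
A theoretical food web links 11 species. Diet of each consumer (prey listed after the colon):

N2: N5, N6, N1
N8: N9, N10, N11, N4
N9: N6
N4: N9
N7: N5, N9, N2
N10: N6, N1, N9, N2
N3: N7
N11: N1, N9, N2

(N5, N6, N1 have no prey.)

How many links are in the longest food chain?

3 links

One longest chain: N6 → N9 → N10 → N8.
It has 4 species and 3 links.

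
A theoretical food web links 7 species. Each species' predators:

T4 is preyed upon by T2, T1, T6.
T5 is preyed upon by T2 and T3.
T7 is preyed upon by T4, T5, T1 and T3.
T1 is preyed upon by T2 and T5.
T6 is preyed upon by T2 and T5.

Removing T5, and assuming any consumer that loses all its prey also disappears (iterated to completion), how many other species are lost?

0

Remove T5.
Every predator of it retains at least one other prey: T2 still has T4, T1, T6; T3 still has T7.
No consumer loses all prey, so no secondary extinctions occur.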